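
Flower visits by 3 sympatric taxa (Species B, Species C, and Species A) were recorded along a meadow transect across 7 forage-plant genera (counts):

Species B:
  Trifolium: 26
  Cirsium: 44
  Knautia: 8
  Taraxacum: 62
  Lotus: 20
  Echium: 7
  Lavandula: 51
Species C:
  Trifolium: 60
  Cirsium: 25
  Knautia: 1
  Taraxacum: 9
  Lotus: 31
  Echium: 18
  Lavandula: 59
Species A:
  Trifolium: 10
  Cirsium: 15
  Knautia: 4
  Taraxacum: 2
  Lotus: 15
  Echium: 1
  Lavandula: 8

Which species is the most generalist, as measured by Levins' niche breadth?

Species B

Proportions for Species B (n=218): 26/218=0.1193, 44/218=0.2018, 8/218=0.0367, 62/218=0.2844, 20/218=0.0917, 7/218=0.0321, 51/218=0.2339
Proportions for Species C (n=203): 60/203=0.2956, 25/203=0.1232, 1/203=0.0049, 9/203=0.0443, 31/203=0.1527, 18/203=0.0887, 59/203=0.2906
Proportions for Species A (n=55): 10/55=0.1818, 15/55=0.2727, 4/55=0.0727, 2/55=0.0364, 15/55=0.2727, 1/55=0.0182, 8/55=0.1455
Σp_Bᵢ² = 0.1193² + 0.2018² + 0.0367² + 0.2844² + 0.0917² + 0.0321² + 0.2339² = 0.014232 + 0.040723 + 0.001347 + 0.080883 + 0.008409 + 0.001030 + 0.054709 = 0.201333
B_B = 1 / 0.201333 = 4.9669
Σp_Cᵢ² = 0.2956² + 0.1232² + 0.0049² + 0.0443² + 0.1527² + 0.0887² + 0.2906² = 0.087379 + 0.015178 + 0.000024 + 0.001962 + 0.023317 + 0.007868 + 0.084448 = 0.220176
B_C = 1 / 0.220176 = 4.5418
Σp_Aᵢ² = 0.1818² + 0.2727² + 0.0727² + 0.0364² + 0.2727² + 0.0182² + 0.1455² = 0.033051 + 0.074365 + 0.005285 + 0.001325 + 0.074365 + 0.000331 + 0.021170 = 0.209892
B_A = 1 / 0.209892 = 4.7644
Highest B → broadest niche (most generalist): Species B (B = 4.97).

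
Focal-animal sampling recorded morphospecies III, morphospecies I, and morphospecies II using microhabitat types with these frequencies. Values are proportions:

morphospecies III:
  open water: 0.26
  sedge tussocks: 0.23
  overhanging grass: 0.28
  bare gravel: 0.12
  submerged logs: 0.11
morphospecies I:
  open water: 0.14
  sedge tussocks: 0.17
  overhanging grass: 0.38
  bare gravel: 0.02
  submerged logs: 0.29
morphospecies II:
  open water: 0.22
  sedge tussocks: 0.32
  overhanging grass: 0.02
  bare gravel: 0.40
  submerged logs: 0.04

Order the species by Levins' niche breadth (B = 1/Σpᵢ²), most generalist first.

Σp_IIIᵢ² = 0.26² + 0.23² + 0.28² + 0.12² + 0.11² = 0.0676 + 0.0529 + 0.0784 + 0.0144 + 0.0121 = 0.2254
B_III = 1 / 0.2254 = 4.4366
Σp_Iᵢ² = 0.14² + 0.17² + 0.38² + 0.02² + 0.29² = 0.0196 + 0.0289 + 0.1444 + 0.0004 + 0.0841 = 0.2774
B_I = 1 / 0.2774 = 3.6049
Σp_IIᵢ² = 0.22² + 0.32² + 0.02² + 0.40² + 0.04² = 0.0484 + 0.1024 + 0.0004 + 0.1600 + 0.0016 = 0.3128
B_II = 1 / 0.3128 = 3.1969
Ranking by B (broadest → narrowest): morphospecies III (4.44) > morphospecies I (3.60) > morphospecies II (3.20)

morphospecies III > morphospecies I > morphospecies II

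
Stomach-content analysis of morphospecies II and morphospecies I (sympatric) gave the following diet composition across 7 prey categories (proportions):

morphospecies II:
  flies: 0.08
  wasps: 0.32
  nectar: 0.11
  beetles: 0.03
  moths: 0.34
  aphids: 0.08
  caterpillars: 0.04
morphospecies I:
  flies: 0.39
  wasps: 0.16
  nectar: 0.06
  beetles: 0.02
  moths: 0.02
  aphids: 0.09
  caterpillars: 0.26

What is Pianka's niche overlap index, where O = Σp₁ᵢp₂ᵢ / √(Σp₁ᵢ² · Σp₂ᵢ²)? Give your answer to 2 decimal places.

Σ p₁ᵢp₂ᵢ = 0.0312 + 0.0512 + 0.0066 + 0.0006 + 0.0068 + 0.0072 + 0.0104 = 0.1140
Σp_1ᵢ² = 0.08² + 0.32² + 0.11² + 0.03² + 0.34² + 0.08² + 0.04² = 0.0064 + 0.1024 + 0.0121 + 0.0009 + 0.1156 + 0.0064 + 0.0016 = 0.2454
Σp_2ᵢ² = 0.39² + 0.16² + 0.06² + 0.02² + 0.02² + 0.09² + 0.26² = 0.1521 + 0.0256 + 0.0036 + 0.0004 + 0.0004 + 0.0081 + 0.0676 = 0.2578
O = 0.1140 / √(0.2454 × 0.2578) = 0.1140 / 0.25152 = 0.4532

0.45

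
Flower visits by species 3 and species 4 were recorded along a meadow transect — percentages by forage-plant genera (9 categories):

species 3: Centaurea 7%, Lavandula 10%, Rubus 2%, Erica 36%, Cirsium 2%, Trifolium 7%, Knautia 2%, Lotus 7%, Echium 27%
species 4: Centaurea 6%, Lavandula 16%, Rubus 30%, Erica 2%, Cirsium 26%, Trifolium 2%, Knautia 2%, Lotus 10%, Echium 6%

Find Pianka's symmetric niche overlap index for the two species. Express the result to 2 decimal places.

0.30

Convert percentages to proportions (divide by 100).
Σ p₁ᵢp₂ᵢ = 0.0042 + 0.0160 + 0.0060 + 0.0072 + 0.0052 + 0.0014 + 0.0004 + 0.0070 + 0.0162 = 0.0636
Σp_1ᵢ² = 0.07² + 0.10² + 0.02² + 0.36² + 0.02² + 0.07² + 0.02² + 0.07² + 0.27² = 0.0049 + 0.0100 + 0.0004 + 0.1296 + 0.0004 + 0.0049 + 0.0004 + 0.0049 + 0.0729 = 0.2284
Σp_2ᵢ² = 0.06² + 0.16² + 0.30² + 0.02² + 0.26² + 0.02² + 0.02² + 0.10² + 0.06² = 0.0036 + 0.0256 + 0.0900 + 0.0004 + 0.0676 + 0.0004 + 0.0004 + 0.0100 + 0.0036 = 0.2016
O = 0.0636 / √(0.2284 × 0.2016) = 0.0636 / 0.21458 = 0.2964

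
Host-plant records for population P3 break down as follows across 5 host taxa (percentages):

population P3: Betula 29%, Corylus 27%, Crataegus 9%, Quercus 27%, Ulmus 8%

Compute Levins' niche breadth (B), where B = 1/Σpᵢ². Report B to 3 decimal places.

Convert percentages to proportions (divide by 100).
Σpᵢ² = 0.29² + 0.27² + 0.09² + 0.27² + 0.08² = 0.0841 + 0.0729 + 0.0081 + 0.0729 + 0.0064 = 0.2444
B = 1 / 0.2444 = 4.09165

4.092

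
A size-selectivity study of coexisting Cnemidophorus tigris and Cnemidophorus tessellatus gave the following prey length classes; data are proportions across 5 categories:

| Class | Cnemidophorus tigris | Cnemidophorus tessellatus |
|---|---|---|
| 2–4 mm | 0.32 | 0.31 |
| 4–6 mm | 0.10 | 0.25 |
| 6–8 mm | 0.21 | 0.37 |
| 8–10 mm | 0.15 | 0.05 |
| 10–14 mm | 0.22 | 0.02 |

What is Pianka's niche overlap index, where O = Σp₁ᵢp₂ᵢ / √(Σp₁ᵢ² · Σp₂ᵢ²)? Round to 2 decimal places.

Σ p₁ᵢp₂ᵢ = 0.0992 + 0.0250 + 0.0777 + 0.0075 + 0.0044 = 0.2138
Σp_1ᵢ² = 0.32² + 0.10² + 0.21² + 0.15² + 0.22² = 0.1024 + 0.0100 + 0.0441 + 0.0225 + 0.0484 = 0.2274
Σp_2ᵢ² = 0.31² + 0.25² + 0.37² + 0.05² + 0.02² = 0.0961 + 0.0625 + 0.1369 + 0.0025 + 0.0004 = 0.2984
O = 0.2138 / √(0.2274 × 0.2984) = 0.2138 / 0.26049 = 0.8208

0.82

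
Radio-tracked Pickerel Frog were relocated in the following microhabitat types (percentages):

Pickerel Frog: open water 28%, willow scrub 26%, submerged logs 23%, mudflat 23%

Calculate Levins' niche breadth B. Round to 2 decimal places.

Convert percentages to proportions (divide by 100).
Σpᵢ² = 0.28² + 0.26² + 0.23² + 0.23² = 0.0784 + 0.0676 + 0.0529 + 0.0529 = 0.2518
B = 1 / 0.2518 = 3.9714

3.97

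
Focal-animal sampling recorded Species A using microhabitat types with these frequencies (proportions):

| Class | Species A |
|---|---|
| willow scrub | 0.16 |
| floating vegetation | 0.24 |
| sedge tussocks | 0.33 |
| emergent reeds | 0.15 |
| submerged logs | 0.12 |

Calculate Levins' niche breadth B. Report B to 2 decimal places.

4.37

Σpᵢ² = 0.16² + 0.24² + 0.33² + 0.15² + 0.12² = 0.0256 + 0.0576 + 0.1089 + 0.0225 + 0.0144 = 0.2290
B = 1 / 0.2290 = 4.3668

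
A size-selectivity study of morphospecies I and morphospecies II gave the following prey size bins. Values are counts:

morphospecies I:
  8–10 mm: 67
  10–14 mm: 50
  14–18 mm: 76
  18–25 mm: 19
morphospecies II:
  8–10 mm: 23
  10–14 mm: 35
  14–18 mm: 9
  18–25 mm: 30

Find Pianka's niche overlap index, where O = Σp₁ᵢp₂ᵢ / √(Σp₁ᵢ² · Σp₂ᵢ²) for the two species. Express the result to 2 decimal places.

Proportions for morphospecies I (n=212): 67/212=0.3160, 50/212=0.2358, 76/212=0.3585, 19/212=0.0896
Proportions for morphospecies II (n=97): 23/97=0.2371, 35/97=0.3608, 9/97=0.0928, 30/97=0.3093
Σ p₁ᵢp₂ᵢ = 0.074924 + 0.085077 + 0.033269 + 0.027713 = 0.220983
Σp_1ᵢ² = 0.3160² + 0.2358² + 0.3585² + 0.0896² = 0.099856 + 0.055602 + 0.128522 + 0.008028 = 0.292008
Σp_2ᵢ² = 0.2371² + 0.3608² + 0.0928² + 0.3093² = 0.056216 + 0.130177 + 0.008612 + 0.095666 = 0.290671
O = 0.220983 / √(0.292008 × 0.290671) = 0.220983 / 0.2913387 = 0.7585

0.76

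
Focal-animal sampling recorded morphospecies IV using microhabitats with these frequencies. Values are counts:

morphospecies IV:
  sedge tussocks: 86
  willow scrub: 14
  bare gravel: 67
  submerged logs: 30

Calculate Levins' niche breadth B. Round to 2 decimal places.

Proportions for morphospecies IV (n=197): 86/197=0.4365, 14/197=0.0711, 67/197=0.3401, 30/197=0.1523
Σpᵢ² = 0.4365² + 0.0711² + 0.3401² + 0.1523² = 0.190532 + 0.005055 + 0.115668 + 0.023195 = 0.334450
B = 1 / 0.334450 = 2.9900

2.99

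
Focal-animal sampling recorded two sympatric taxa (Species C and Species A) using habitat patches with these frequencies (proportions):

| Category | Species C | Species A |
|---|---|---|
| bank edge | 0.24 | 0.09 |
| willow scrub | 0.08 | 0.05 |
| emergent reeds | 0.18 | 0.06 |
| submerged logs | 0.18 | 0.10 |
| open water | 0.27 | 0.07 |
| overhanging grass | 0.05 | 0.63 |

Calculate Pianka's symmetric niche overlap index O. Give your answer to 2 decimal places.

Σ p₁ᵢp₂ᵢ = 0.0216 + 0.0040 + 0.0108 + 0.0180 + 0.0189 + 0.0315 = 0.1048
Σp_1ᵢ² = 0.24² + 0.08² + 0.18² + 0.18² + 0.27² + 0.05² = 0.0576 + 0.0064 + 0.0324 + 0.0324 + 0.0729 + 0.0025 = 0.2042
Σp_2ᵢ² = 0.09² + 0.05² + 0.06² + 0.10² + 0.07² + 0.63² = 0.0081 + 0.0025 + 0.0036 + 0.0100 + 0.0049 + 0.3969 = 0.4260
O = 0.1048 / √(0.2042 × 0.4260) = 0.1048 / 0.29494 = 0.3553

0.36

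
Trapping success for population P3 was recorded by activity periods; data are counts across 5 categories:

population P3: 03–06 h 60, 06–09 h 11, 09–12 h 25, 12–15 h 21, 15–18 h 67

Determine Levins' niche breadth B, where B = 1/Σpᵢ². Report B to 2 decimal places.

3.65

Proportions for population P3 (n=184): 60/184=0.3261, 11/184=0.0598, 25/184=0.1359, 21/184=0.1141, 67/184=0.3641
Σpᵢ² = 0.3261² + 0.0598² + 0.1359² + 0.1141² + 0.3641² = 0.106341 + 0.003576 + 0.018469 + 0.013019 + 0.132569 = 0.273974
B = 1 / 0.273974 = 3.6500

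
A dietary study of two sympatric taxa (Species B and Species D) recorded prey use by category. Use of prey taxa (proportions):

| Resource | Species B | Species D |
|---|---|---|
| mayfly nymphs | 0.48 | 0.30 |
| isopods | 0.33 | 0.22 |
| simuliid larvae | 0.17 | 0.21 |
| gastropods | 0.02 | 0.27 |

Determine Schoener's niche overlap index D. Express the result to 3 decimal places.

Σ|p₁ᵢ − p₂ᵢ| = 0.18 + 0.11 + 0.04 + 0.25 = 0.58
D = 1 − ½ × 0.58 = 1 − 0.290 = 0.71000

0.710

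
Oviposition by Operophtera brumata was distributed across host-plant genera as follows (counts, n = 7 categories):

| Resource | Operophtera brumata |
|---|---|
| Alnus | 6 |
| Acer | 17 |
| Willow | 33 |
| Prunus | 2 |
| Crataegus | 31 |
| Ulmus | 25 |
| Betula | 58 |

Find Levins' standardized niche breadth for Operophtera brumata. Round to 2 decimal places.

Proportions for Operophtera brumata (n=172): 6/172=0.0349, 17/172=0.0988, 33/172=0.1919, 2/172=0.0116, 31/172=0.1802, 25/172=0.1453, 58/172=0.3372
Σpᵢ² = 0.0349² + 0.0988² + 0.1919² + 0.0116² + 0.1802² + 0.1453² + 0.3372² = 0.001218 + 0.009761 + 0.036826 + 0.000135 + 0.032472 + 0.021112 + 0.113704 = 0.215228
B = 1 / 0.215228 = 4.6462
Bₛ = (B − 1)/(n − 1) = (4.6462 − 1)/(7 − 1) = 3.6462/6 = 0.6077

0.61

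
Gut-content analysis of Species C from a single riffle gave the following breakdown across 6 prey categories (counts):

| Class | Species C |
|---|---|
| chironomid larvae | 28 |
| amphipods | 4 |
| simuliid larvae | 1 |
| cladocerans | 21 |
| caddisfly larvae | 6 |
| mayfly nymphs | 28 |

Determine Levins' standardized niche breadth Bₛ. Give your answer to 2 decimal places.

Proportions for Species C (n=88): 28/88=0.3182, 4/88=0.0455, 1/88=0.0114, 21/88=0.2386, 6/88=0.0682, 28/88=0.3182
Σpᵢ² = 0.3182² + 0.0455² + 0.0114² + 0.2386² + 0.0682² + 0.3182² = 0.101251 + 0.002070 + 0.000130 + 0.056930 + 0.004651 + 0.101251 = 0.266283
B = 1 / 0.266283 = 3.7554
Bₛ = (B − 1)/(n − 1) = (3.7554 − 1)/(6 − 1) = 2.7554/5 = 0.5511

0.55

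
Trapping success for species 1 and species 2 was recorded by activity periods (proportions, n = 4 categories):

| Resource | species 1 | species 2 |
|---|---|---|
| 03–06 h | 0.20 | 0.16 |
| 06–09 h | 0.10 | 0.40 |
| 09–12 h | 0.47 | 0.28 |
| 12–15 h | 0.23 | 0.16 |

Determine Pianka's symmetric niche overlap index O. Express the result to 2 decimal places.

Σ p₁ᵢp₂ᵢ = 0.0320 + 0.0400 + 0.1316 + 0.0368 = 0.2404
Σp_1ᵢ² = 0.20² + 0.10² + 0.47² + 0.23² = 0.0400 + 0.0100 + 0.2209 + 0.0529 = 0.3238
Σp_2ᵢ² = 0.16² + 0.40² + 0.28² + 0.16² = 0.0256 + 0.1600 + 0.0784 + 0.0256 = 0.2896
O = 0.2404 / √(0.3238 × 0.2896) = 0.2404 / 0.30622 = 0.7851

0.79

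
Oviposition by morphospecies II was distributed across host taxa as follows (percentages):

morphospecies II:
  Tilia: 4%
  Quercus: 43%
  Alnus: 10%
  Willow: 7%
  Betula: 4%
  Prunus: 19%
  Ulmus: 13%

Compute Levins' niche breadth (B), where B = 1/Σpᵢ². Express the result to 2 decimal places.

Convert percentages to proportions (divide by 100).
Σpᵢ² = 0.04² + 0.43² + 0.10² + 0.07² + 0.04² + 0.19² + 0.13² = 0.0016 + 0.1849 + 0.0100 + 0.0049 + 0.0016 + 0.0361 + 0.0169 = 0.2560
B = 1 / 0.2560 = 3.9063

3.91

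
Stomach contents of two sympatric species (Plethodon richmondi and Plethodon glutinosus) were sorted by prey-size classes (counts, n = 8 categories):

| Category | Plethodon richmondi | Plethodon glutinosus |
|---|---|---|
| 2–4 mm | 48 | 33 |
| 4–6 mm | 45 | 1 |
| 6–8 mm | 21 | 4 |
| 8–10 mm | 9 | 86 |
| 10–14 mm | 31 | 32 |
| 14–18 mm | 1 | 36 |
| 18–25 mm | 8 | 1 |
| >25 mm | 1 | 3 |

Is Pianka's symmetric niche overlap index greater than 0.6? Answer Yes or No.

Proportions for Plethodon richmondi (n=164): 48/164=0.2927, 45/164=0.2744, 21/164=0.1280, 9/164=0.0549, 31/164=0.1890, 1/164=0.0061, 8/164=0.0488, 1/164=0.0061
Proportions for Plethodon glutinosus (n=196): 33/196=0.1684, 1/196=0.0051, 4/196=0.0204, 86/196=0.4388, 32/196=0.1633, 36/196=0.1837, 1/196=0.0051, 3/196=0.0153
Σ p₁ᵢp₂ᵢ = 0.049291 + 0.001399 + 0.002611 + 0.024090 + 0.030864 + 0.001121 + 0.000249 + 0.000093 = 0.109718
Σp_1ᵢ² = 0.2927² + 0.2744² + 0.1280² + 0.0549² + 0.1890² + 0.0061² + 0.0488² + 0.0061² = 0.085673 + 0.075295 + 0.016384 + 0.003014 + 0.035721 + 0.000037 + 0.002381 + 0.000037 = 0.218542
Σp_2ᵢ² = 0.1684² + 0.0051² + 0.0204² + 0.4388² + 0.1633² + 0.1837² + 0.0051² + 0.0153² = 0.028359 + 0.000026 + 0.000416 + 0.192545 + 0.026667 + 0.033746 + 0.000026 + 0.000234 = 0.282019
O = 0.109718 / √(0.218542 × 0.282019) = 0.109718 / 0.2482599 = 0.4419
O = 0.4419 < 0.6 → No.

No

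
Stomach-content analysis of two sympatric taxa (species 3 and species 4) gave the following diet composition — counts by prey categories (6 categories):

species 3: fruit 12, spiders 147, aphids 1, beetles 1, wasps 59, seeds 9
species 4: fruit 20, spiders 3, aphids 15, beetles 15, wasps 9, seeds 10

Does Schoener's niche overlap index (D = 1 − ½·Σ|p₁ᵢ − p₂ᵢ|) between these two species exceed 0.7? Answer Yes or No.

No

Proportions for species 3 (n=229): 12/229=0.0524, 147/229=0.6419, 1/229=0.0044, 1/229=0.0044, 59/229=0.2576, 9/229=0.0393
Proportions for species 4 (n=72): 20/72=0.2778, 3/72=0.0417, 15/72=0.2083, 15/72=0.2083, 9/72=0.1250, 10/72=0.1389
Σ|p₁ᵢ − p₂ᵢ| = 0.2254 + 0.6002 + 0.2039 + 0.2039 + 0.1326 + 0.0996 = 1.4656
D = 1 − ½ × 1.4656 = 1 − 0.73280 = 0.26720
D = 0.26720 < 0.7 → No.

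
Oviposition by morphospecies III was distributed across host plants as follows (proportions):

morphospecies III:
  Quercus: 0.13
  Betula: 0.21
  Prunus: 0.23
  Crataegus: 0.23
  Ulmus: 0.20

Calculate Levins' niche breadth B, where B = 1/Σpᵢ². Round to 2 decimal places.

4.84

Σpᵢ² = 0.13² + 0.21² + 0.23² + 0.23² + 0.20² = 0.0169 + 0.0441 + 0.0529 + 0.0529 + 0.0400 = 0.2068
B = 1 / 0.2068 = 4.8356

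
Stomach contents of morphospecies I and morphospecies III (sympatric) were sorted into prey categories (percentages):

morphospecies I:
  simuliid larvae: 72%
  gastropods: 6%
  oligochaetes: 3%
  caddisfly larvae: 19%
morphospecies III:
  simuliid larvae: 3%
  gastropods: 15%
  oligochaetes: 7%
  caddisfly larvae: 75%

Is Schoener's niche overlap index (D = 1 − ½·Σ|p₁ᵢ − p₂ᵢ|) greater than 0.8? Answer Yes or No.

Convert percentages to proportions (divide by 100).
Σ|p₁ᵢ − p₂ᵢ| = 0.69 + 0.09 + 0.04 + 0.56 = 1.38
D = 1 − ½ × 1.38 = 1 − 0.690 = 0.3100
D = 0.3100 < 0.8 → No.

No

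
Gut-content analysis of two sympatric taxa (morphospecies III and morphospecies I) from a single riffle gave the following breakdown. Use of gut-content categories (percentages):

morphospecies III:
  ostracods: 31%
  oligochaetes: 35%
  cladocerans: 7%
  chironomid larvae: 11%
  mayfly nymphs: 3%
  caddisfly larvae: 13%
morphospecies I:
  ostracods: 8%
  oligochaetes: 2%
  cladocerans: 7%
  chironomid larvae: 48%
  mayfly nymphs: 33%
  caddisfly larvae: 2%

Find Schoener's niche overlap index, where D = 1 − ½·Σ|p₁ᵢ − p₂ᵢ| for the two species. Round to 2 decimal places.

0.33

Convert percentages to proportions (divide by 100).
Σ|p₁ᵢ − p₂ᵢ| = 0.23 + 0.33 + 0.00 + 0.37 + 0.30 + 0.11 = 1.34
D = 1 − ½ × 1.34 = 1 − 0.670 = 0.3300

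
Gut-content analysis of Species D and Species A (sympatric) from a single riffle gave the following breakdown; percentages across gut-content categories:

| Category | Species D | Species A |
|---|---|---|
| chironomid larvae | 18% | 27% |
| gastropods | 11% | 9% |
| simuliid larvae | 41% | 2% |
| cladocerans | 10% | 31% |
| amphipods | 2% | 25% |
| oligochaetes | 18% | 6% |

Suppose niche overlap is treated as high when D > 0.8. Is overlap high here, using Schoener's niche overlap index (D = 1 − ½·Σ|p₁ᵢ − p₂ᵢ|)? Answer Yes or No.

Convert percentages to proportions (divide by 100).
Σ|p₁ᵢ − p₂ᵢ| = 0.09 + 0.02 + 0.39 + 0.21 + 0.23 + 0.12 = 1.06
D = 1 − ½ × 1.06 = 1 − 0.530 = 0.4700
D = 0.4700 < 0.8 → No.

No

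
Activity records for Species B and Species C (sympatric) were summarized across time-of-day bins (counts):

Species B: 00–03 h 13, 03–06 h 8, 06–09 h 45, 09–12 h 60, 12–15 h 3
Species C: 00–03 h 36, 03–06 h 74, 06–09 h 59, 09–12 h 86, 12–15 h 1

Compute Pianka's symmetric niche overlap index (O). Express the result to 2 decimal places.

Proportions for Species B (n=129): 13/129=0.1008, 8/129=0.0620, 45/129=0.3488, 60/129=0.4651, 3/129=0.0233
Proportions for Species C (n=256): 36/256=0.1406, 74/256=0.2891, 59/256=0.2305, 86/256=0.3359, 1/256=0.0039
Σ p₁ᵢp₂ᵢ = 0.014172 + 0.017924 + 0.080398 + 0.156227 + 0.000091 = 0.268812
Σp_1ᵢ² = 0.1008² + 0.0620² + 0.3488² + 0.4651² + 0.0233² = 0.010161 + 0.003844 + 0.121661 + 0.216318 + 0.000543 = 0.352527
Σp_2ᵢ² = 0.1406² + 0.2891² + 0.2305² + 0.3359² + 0.0039² = 0.019768 + 0.083579 + 0.053130 + 0.112829 + 0.000015 = 0.269321
O = 0.268812 / √(0.352527 × 0.269321) = 0.268812 / 0.3081281 = 0.8724

0.87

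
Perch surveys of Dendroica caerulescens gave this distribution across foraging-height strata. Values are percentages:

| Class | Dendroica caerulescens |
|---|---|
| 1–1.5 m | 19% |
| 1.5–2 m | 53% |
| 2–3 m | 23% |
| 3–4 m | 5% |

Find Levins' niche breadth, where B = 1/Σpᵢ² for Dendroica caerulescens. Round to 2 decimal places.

2.69

Convert percentages to proportions (divide by 100).
Σpᵢ² = 0.19² + 0.53² + 0.23² + 0.05² = 0.0361 + 0.2809 + 0.0529 + 0.0025 = 0.3724
B = 1 / 0.3724 = 2.6853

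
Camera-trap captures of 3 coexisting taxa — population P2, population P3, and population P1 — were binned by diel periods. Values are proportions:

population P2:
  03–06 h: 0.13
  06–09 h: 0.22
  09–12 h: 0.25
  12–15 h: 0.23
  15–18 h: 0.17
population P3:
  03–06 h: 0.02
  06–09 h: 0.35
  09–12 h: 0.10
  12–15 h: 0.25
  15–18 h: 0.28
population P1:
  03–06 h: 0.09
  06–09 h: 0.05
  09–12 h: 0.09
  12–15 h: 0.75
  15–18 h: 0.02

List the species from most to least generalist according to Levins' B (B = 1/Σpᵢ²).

Σp_P2ᵢ² = 0.13² + 0.22² + 0.25² + 0.23² + 0.17² = 0.0169 + 0.0484 + 0.0625 + 0.0529 + 0.0289 = 0.2096
B_P2 = 1 / 0.2096 = 4.7710
Σp_P3ᵢ² = 0.02² + 0.35² + 0.10² + 0.25² + 0.28² = 0.0004 + 0.1225 + 0.0100 + 0.0625 + 0.0784 = 0.2738
B_P3 = 1 / 0.2738 = 3.6523
Σp_P1ᵢ² = 0.09² + 0.05² + 0.09² + 0.75² + 0.02² = 0.0081 + 0.0025 + 0.0081 + 0.5625 + 0.0004 = 0.5816
B_P1 = 1 / 0.5816 = 1.7194
Ranking by B (broadest → narrowest): population P2 (4.77) > population P3 (3.65) > population P1 (1.72)

population P2 > population P3 > population P1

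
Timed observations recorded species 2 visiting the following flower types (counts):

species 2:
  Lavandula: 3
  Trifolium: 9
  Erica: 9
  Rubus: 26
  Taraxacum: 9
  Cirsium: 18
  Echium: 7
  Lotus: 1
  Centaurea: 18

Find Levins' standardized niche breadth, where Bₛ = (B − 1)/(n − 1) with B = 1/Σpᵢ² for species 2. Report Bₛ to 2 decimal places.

Proportions for species 2 (n=100): 3/100=0.0300, 9/100=0.0900, 9/100=0.0900, 26/100=0.2600, 9/100=0.0900, 18/100=0.1800, 7/100=0.0700, 1/100=0.0100, 18/100=0.1800
Σpᵢ² = 0.0300² + 0.0900² + 0.0900² + 0.2600² + 0.0900² + 0.1800² + 0.0700² + 0.0100² + 0.1800² = 0.000900 + 0.008100 + 0.008100 + 0.067600 + 0.008100 + 0.032400 + 0.004900 + 0.000100 + 0.032400 = 0.162600
B = 1 / 0.162600 = 6.1501
Bₛ = (B − 1)/(n − 1) = (6.1501 − 1)/(9 − 1) = 5.1501/8 = 0.6438

0.64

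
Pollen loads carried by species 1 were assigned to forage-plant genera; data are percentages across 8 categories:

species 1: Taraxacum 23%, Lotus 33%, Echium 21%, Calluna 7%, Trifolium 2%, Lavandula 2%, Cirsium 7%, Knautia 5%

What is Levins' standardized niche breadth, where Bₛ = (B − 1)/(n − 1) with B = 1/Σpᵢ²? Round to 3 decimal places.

Convert percentages to proportions (divide by 100).
Σpᵢ² = 0.23² + 0.33² + 0.21² + 0.07² + 0.02² + 0.02² + 0.07² + 0.05² = 0.0529 + 0.1089 + 0.0441 + 0.0049 + 0.0004 + 0.0004 + 0.0049 + 0.0025 = 0.2190
B = 1 / 0.2190 = 4.56621
Bₛ = (B − 1)/(n − 1) = (4.56621 − 1)/(8 − 1) = 3.56621/7 = 0.50946

0.509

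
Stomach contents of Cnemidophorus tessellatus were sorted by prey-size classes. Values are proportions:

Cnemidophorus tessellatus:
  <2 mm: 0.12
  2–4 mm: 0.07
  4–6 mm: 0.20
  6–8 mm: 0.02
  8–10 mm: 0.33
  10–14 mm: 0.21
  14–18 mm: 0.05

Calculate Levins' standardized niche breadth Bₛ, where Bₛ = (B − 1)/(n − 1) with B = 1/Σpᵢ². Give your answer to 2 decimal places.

Σpᵢ² = 0.12² + 0.07² + 0.20² + 0.02² + 0.33² + 0.21² + 0.05² = 0.0144 + 0.0049 + 0.0400 + 0.0004 + 0.1089 + 0.0441 + 0.0025 = 0.2152
B = 1 / 0.2152 = 4.6468
Bₛ = (B − 1)/(n − 1) = (4.6468 − 1)/(7 − 1) = 3.6468/6 = 0.6078

0.61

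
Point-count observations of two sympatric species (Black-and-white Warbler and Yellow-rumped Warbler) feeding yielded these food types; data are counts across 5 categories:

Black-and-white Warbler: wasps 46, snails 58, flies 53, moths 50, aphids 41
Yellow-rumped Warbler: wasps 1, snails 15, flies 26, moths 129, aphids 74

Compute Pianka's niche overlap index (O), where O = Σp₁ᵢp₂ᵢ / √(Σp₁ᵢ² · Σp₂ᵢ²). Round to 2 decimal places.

Proportions for Black-and-white Warbler (n=248): 46/248=0.1855, 58/248=0.2339, 53/248=0.2137, 50/248=0.2016, 41/248=0.1653
Proportions for Yellow-rumped Warbler (n=245): 1/245=0.0041, 15/245=0.0612, 26/245=0.1061, 129/245=0.5265, 74/245=0.3020
Σ p₁ᵢp₂ᵢ = 0.000761 + 0.014315 + 0.022674 + 0.106142 + 0.049921 = 0.193813
Σp_1ᵢ² = 0.1855² + 0.2339² + 0.2137² + 0.2016² + 0.1653² = 0.034410 + 0.054709 + 0.045668 + 0.040643 + 0.027324 = 0.202754
Σp_2ᵢ² = 0.0041² + 0.0612² + 0.1061² + 0.5265² + 0.3020² = 0.000017 + 0.003745 + 0.011257 + 0.277202 + 0.091204 = 0.383425
O = 0.193813 / √(0.202754 × 0.383425) = 0.193813 / 0.2788206 = 0.6951

0.70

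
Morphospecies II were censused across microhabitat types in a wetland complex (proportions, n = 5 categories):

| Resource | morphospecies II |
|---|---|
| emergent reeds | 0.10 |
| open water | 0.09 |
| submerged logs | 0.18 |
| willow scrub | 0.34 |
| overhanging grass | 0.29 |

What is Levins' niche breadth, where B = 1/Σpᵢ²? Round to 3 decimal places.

3.997

Σpᵢ² = 0.10² + 0.09² + 0.18² + 0.34² + 0.29² = 0.0100 + 0.0081 + 0.0324 + 0.1156 + 0.0841 = 0.2502
B = 1 / 0.2502 = 3.99680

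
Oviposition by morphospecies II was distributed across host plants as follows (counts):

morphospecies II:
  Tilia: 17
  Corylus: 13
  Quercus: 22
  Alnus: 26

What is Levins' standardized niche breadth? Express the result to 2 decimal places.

Proportions for morphospecies II (n=78): 17/78=0.2179, 13/78=0.1667, 22/78=0.2821, 26/78=0.3333
Σpᵢ² = 0.2179² + 0.1667² + 0.2821² + 0.3333² = 0.047480 + 0.027789 + 0.079580 + 0.111089 = 0.265938
B = 1 / 0.265938 = 3.7603
Bₛ = (B − 1)/(n − 1) = (3.7603 − 1)/(4 − 1) = 2.7603/3 = 0.9201

0.92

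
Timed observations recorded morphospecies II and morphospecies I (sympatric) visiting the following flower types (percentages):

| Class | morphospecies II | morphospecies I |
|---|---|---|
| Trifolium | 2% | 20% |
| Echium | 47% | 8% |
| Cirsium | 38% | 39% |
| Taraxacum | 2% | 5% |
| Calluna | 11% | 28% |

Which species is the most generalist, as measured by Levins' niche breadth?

Convert percentages to proportions (divide by 100).
Σp_IIᵢ² = 0.02² + 0.47² + 0.38² + 0.02² + 0.11² = 0.0004 + 0.2209 + 0.1444 + 0.0004 + 0.0121 = 0.3782
B_II = 1 / 0.3782 = 2.6441
Σp_Iᵢ² = 0.20² + 0.08² + 0.39² + 0.05² + 0.28² = 0.0400 + 0.0064 + 0.1521 + 0.0025 + 0.0784 = 0.2794
B_I = 1 / 0.2794 = 3.5791
Highest B → broadest niche (most generalist): morphospecies I (B = 3.58).

morphospecies I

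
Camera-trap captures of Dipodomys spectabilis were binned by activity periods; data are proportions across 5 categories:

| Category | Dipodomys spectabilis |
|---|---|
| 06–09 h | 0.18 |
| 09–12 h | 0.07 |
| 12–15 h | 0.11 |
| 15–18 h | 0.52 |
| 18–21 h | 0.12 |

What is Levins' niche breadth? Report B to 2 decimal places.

Σpᵢ² = 0.18² + 0.07² + 0.11² + 0.52² + 0.12² = 0.0324 + 0.0049 + 0.0121 + 0.2704 + 0.0144 = 0.3342
B = 1 / 0.3342 = 2.9922

2.99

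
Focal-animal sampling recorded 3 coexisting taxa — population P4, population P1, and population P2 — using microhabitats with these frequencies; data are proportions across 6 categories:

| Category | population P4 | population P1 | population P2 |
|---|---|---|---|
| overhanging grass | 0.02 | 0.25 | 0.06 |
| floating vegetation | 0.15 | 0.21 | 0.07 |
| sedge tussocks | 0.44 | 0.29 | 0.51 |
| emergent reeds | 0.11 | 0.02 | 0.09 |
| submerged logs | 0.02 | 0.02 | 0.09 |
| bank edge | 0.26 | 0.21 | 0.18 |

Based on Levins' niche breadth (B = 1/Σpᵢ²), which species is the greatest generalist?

population P1

Σp_P4ᵢ² = 0.02² + 0.15² + 0.44² + 0.11² + 0.02² + 0.26² = 0.0004 + 0.0225 + 0.1936 + 0.0121 + 0.0004 + 0.0676 = 0.2966
B_P4 = 1 / 0.2966 = 3.3715
Σp_P1ᵢ² = 0.25² + 0.21² + 0.29² + 0.02² + 0.02² + 0.21² = 0.0625 + 0.0441 + 0.0841 + 0.0004 + 0.0004 + 0.0441 = 0.2356
B_P1 = 1 / 0.2356 = 4.2445
Σp_P2ᵢ² = 0.06² + 0.07² + 0.51² + 0.09² + 0.09² + 0.18² = 0.0036 + 0.0049 + 0.2601 + 0.0081 + 0.0081 + 0.0324 = 0.3172
B_P2 = 1 / 0.3172 = 3.1526
Highest B → broadest niche (most generalist): population P1 (B = 4.24).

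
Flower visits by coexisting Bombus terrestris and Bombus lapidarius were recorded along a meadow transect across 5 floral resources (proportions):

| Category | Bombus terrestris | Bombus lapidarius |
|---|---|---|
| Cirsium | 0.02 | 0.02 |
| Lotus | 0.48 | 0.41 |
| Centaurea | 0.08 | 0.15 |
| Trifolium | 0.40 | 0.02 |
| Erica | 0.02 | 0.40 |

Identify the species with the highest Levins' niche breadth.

Σp_terrᵢ² = 0.02² + 0.48² + 0.08² + 0.40² + 0.02² = 0.0004 + 0.2304 + 0.0064 + 0.1600 + 0.0004 = 0.3976
B_terr = 1 / 0.3976 = 2.5151
Σp_lapiᵢ² = 0.02² + 0.41² + 0.15² + 0.02² + 0.40² = 0.0004 + 0.1681 + 0.0225 + 0.0004 + 0.1600 = 0.3514
B_lapi = 1 / 0.3514 = 2.8458
Highest B → broadest niche (most generalist): Bombus lapidarius (B = 2.85).

Bombus lapidarius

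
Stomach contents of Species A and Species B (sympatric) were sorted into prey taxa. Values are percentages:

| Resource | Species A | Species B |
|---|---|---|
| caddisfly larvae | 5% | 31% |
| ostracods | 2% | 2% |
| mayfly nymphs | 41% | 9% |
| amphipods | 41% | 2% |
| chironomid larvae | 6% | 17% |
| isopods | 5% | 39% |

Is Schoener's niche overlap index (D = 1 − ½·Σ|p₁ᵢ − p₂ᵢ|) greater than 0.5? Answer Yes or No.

No

Convert percentages to proportions (divide by 100).
Σ|p₁ᵢ − p₂ᵢ| = 0.26 + 0.00 + 0.32 + 0.39 + 0.11 + 0.34 = 1.42
D = 1 − ½ × 1.42 = 1 − 0.710 = 0.2900
D = 0.2900 < 0.5 → No.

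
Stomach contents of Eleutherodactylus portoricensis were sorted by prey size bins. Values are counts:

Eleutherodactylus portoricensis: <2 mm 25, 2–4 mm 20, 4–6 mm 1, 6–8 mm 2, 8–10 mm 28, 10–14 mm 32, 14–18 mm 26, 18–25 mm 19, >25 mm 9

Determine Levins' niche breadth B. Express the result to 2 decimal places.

6.63

Proportions for Eleutherodactylus portoricensis (n=162): 25/162=0.1543, 20/162=0.1235, 1/162=0.0062, 2/162=0.0123, 28/162=0.1728, 32/162=0.1975, 26/162=0.1605, 19/162=0.1173, 9/162=0.0556
Σpᵢ² = 0.1543² + 0.1235² + 0.0062² + 0.0123² + 0.1728² + 0.1975² + 0.1605² + 0.1173² + 0.0556² = 0.023808 + 0.015252 + 0.000038 + 0.000151 + 0.029860 + 0.039006 + 0.025760 + 0.013759 + 0.003091 = 0.150725
B = 1 / 0.150725 = 6.6346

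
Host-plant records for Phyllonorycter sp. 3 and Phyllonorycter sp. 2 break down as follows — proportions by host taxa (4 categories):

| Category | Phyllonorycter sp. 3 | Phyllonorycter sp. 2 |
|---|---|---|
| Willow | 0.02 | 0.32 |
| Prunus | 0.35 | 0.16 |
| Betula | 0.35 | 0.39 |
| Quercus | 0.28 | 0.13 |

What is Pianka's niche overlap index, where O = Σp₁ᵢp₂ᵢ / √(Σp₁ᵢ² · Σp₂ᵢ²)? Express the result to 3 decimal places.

Σ p₁ᵢp₂ᵢ = 0.0064 + 0.0560 + 0.1365 + 0.0364 = 0.2353
Σp_1ᵢ² = 0.02² + 0.35² + 0.35² + 0.28² = 0.0004 + 0.1225 + 0.1225 + 0.0784 = 0.3238
Σp_2ᵢ² = 0.32² + 0.16² + 0.39² + 0.13² = 0.1024 + 0.0256 + 0.1521 + 0.0169 = 0.2970
O = 0.2353 / √(0.3238 × 0.2970) = 0.2353 / 0.310111 = 0.75876

0.759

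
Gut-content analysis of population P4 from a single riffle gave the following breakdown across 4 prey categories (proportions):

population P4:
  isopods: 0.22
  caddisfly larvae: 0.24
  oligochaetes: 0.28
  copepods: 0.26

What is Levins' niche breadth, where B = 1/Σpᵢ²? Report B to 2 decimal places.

3.97

Σpᵢ² = 0.22² + 0.24² + 0.28² + 0.26² = 0.0484 + 0.0576 + 0.0784 + 0.0676 = 0.2520
B = 1 / 0.2520 = 3.9683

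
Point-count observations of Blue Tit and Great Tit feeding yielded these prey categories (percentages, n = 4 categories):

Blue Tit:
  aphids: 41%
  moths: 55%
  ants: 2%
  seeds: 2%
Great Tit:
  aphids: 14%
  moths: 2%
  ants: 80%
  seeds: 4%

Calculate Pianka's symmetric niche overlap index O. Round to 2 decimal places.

Convert percentages to proportions (divide by 100).
Σ p₁ᵢp₂ᵢ = 0.0574 + 0.0110 + 0.0160 + 0.0008 = 0.0852
Σp_1ᵢ² = 0.41² + 0.55² + 0.02² + 0.02² = 0.1681 + 0.3025 + 0.0004 + 0.0004 = 0.4714
Σp_2ᵢ² = 0.14² + 0.02² + 0.80² + 0.04² = 0.0196 + 0.0004 + 0.6400 + 0.0016 = 0.6616
O = 0.0852 / √(0.4714 × 0.6616) = 0.0852 / 0.55846 = 0.1526

0.15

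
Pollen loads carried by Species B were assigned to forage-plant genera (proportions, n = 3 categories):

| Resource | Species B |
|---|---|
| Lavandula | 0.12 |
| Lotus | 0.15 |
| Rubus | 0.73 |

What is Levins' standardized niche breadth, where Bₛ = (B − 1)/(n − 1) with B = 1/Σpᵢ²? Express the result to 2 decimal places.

Σpᵢ² = 0.12² + 0.15² + 0.73² = 0.0144 + 0.0225 + 0.5329 = 0.5698
B = 1 / 0.5698 = 1.7550
Bₛ = (B − 1)/(n − 1) = (1.7550 − 1)/(3 − 1) = 0.7550/2 = 0.3775

0.38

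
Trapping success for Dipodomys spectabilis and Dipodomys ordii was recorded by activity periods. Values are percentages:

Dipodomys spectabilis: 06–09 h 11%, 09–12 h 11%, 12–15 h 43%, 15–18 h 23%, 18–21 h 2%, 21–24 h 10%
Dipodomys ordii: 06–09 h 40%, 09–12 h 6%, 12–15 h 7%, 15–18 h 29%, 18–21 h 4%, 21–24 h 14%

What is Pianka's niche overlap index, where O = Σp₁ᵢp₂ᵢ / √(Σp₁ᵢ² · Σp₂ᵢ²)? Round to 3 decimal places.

0.594

Convert percentages to proportions (divide by 100).
Σ p₁ᵢp₂ᵢ = 0.0440 + 0.0066 + 0.0301 + 0.0667 + 0.0008 + 0.0140 = 0.1622
Σp_1ᵢ² = 0.11² + 0.11² + 0.43² + 0.23² + 0.02² + 0.10² = 0.0121 + 0.0121 + 0.1849 + 0.0529 + 0.0004 + 0.0100 = 0.2724
Σp_2ᵢ² = 0.40² + 0.06² + 0.07² + 0.29² + 0.04² + 0.14² = 0.1600 + 0.0036 + 0.0049 + 0.0841 + 0.0016 + 0.0196 = 0.2738
O = 0.1622 / √(0.2724 × 0.2738) = 0.1622 / 0.273099 = 0.59392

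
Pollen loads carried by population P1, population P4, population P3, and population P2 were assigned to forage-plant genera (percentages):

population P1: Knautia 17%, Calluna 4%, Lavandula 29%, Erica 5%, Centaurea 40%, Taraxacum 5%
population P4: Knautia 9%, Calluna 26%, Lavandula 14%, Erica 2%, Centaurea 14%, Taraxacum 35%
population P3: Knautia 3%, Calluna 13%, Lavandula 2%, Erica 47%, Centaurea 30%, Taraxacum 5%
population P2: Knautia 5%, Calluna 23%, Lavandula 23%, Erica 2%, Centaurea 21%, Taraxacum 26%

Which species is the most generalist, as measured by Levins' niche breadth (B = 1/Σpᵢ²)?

Convert percentages to proportions (divide by 100).
Σp_P1ᵢ² = 0.17² + 0.04² + 0.29² + 0.05² + 0.40² + 0.05² = 0.0289 + 0.0016 + 0.0841 + 0.0025 + 0.1600 + 0.0025 = 0.2796
B_P1 = 1 / 0.2796 = 3.5765
Σp_P4ᵢ² = 0.09² + 0.26² + 0.14² + 0.02² + 0.14² + 0.35² = 0.0081 + 0.0676 + 0.0196 + 0.0004 + 0.0196 + 0.1225 = 0.2378
B_P4 = 1 / 0.2378 = 4.2052
Σp_P3ᵢ² = 0.03² + 0.13² + 0.02² + 0.47² + 0.30² + 0.05² = 0.0009 + 0.0169 + 0.0004 + 0.2209 + 0.0900 + 0.0025 = 0.3316
B_P3 = 1 / 0.3316 = 3.0157
Σp_P2ᵢ² = 0.05² + 0.23² + 0.23² + 0.02² + 0.21² + 0.26² = 0.0025 + 0.0529 + 0.0529 + 0.0004 + 0.0441 + 0.0676 = 0.2204
B_P2 = 1 / 0.2204 = 4.5372
Highest B → broadest niche (most generalist): population P2 (B = 4.54).

population P2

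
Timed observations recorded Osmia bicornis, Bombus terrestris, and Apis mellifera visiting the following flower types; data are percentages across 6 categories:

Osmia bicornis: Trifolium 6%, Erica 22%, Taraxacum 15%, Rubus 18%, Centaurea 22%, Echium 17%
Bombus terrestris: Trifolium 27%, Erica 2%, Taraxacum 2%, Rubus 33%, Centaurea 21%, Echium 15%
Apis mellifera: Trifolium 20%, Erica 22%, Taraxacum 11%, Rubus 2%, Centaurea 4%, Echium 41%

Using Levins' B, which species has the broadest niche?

Convert percentages to proportions (divide by 100).
Σp_bicoᵢ² = 0.06² + 0.22² + 0.15² + 0.18² + 0.22² + 0.17² = 0.0036 + 0.0484 + 0.0225 + 0.0324 + 0.0484 + 0.0289 = 0.1842
B_bico = 1 / 0.1842 = 5.4289
Σp_terrᵢ² = 0.27² + 0.02² + 0.02² + 0.33² + 0.21² + 0.15² = 0.0729 + 0.0004 + 0.0004 + 0.1089 + 0.0441 + 0.0225 = 0.2492
B_terr = 1 / 0.2492 = 4.0128
Σp_mellᵢ² = 0.20² + 0.22² + 0.11² + 0.02² + 0.04² + 0.41² = 0.0400 + 0.0484 + 0.0121 + 0.0004 + 0.0016 + 0.1681 = 0.2706
B_mell = 1 / 0.2706 = 3.6955
Highest B → broadest niche (most generalist): Osmia bicornis (B = 5.43).

Osmia bicornis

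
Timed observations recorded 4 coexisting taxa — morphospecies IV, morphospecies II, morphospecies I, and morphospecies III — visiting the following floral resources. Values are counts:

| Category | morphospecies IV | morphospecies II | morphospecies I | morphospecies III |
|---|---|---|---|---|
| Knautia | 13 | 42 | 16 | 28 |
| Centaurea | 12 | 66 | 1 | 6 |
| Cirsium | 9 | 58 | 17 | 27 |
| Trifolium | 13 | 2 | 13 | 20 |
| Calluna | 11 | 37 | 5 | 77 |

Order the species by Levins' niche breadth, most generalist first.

morphospecies IV > morphospecies II > morphospecies I > morphospecies III

Proportions for morphospecies IV (n=58): 13/58=0.2241, 12/58=0.2069, 9/58=0.1552, 13/58=0.2241, 11/58=0.1897
Proportions for morphospecies II (n=205): 42/205=0.2049, 66/205=0.3220, 58/205=0.2829, 2/205=0.0098, 37/205=0.1805
Proportions for morphospecies I (n=52): 16/52=0.3077, 1/52=0.0192, 17/52=0.3269, 13/52=0.2500, 5/52=0.0962
Proportions for morphospecies III (n=158): 28/158=0.1772, 6/158=0.0380, 27/158=0.1709, 20/158=0.1266, 77/158=0.4873
Σp_IVᵢ² = 0.2241² + 0.2069² + 0.1552² + 0.2241² + 0.1897² = 0.050221 + 0.042808 + 0.024087 + 0.050221 + 0.035986 = 0.203323
B_IV = 1 / 0.203323 = 4.9183
Σp_IIᵢ² = 0.2049² + 0.3220² + 0.2829² + 0.0098² + 0.1805² = 0.041984 + 0.103684 + 0.080032 + 0.000096 + 0.032580 = 0.258376
B_II = 1 / 0.258376 = 3.8703
Σp_Iᵢ² = 0.3077² + 0.0192² + 0.3269² + 0.2500² + 0.0962² = 0.094679 + 0.000369 + 0.106864 + 0.062500 + 0.009254 = 0.273666
B_I = 1 / 0.273666 = 3.6541
Σp_IIIᵢ² = 0.1772² + 0.0380² + 0.1709² + 0.1266² + 0.4873² = 0.031400 + 0.001444 + 0.029207 + 0.016028 + 0.237461 = 0.315540
B_III = 1 / 0.315540 = 3.1692
Ranking by B (broadest → narrowest): morphospecies IV (4.92) > morphospecies II (3.87) > morphospecies I (3.65) > morphospecies III (3.17)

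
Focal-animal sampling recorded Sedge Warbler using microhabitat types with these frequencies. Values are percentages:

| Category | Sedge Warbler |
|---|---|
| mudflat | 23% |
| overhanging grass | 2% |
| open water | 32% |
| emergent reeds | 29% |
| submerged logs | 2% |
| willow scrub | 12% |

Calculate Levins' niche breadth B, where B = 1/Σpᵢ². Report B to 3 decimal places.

3.928

Convert percentages to proportions (divide by 100).
Σpᵢ² = 0.23² + 0.02² + 0.32² + 0.29² + 0.02² + 0.12² = 0.0529 + 0.0004 + 0.1024 + 0.0841 + 0.0004 + 0.0144 = 0.2546
B = 1 / 0.2546 = 3.92773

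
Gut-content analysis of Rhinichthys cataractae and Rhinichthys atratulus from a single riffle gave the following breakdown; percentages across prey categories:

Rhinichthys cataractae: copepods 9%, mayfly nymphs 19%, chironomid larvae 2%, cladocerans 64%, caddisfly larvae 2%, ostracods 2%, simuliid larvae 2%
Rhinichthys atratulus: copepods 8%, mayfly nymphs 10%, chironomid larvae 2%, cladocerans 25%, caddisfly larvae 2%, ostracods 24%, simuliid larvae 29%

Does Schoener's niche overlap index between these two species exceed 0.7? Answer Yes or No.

No

Convert percentages to proportions (divide by 100).
Σ|p₁ᵢ − p₂ᵢ| = 0.01 + 0.09 + 0.00 + 0.39 + 0.00 + 0.22 + 0.27 = 0.98
D = 1 − ½ × 0.98 = 1 − 0.490 = 0.5100
D = 0.5100 < 0.7 → No.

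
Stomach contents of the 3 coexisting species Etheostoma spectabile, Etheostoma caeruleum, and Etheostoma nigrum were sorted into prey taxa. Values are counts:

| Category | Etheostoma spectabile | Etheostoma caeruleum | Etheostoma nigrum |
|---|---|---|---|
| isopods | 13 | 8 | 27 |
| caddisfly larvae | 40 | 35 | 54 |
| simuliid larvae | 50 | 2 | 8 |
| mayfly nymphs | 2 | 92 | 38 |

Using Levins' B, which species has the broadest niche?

Etheostoma nigrum

Proportions for Etheostoma spectabile (n=105): 13/105=0.1238, 40/105=0.3810, 50/105=0.4762, 2/105=0.0190
Proportions for Etheostoma caeruleum (n=137): 8/137=0.0584, 35/137=0.2555, 2/137=0.0146, 92/137=0.6715
Proportions for Etheostoma nigrum (n=127): 27/127=0.2126, 54/127=0.4252, 8/127=0.0630, 38/127=0.2992
Σp_specᵢ² = 0.1238² + 0.3810² + 0.4762² + 0.0190² = 0.015326 + 0.145161 + 0.226766 + 0.000361 = 0.387614
B_spec = 1 / 0.387614 = 2.5799
Σp_caerᵢ² = 0.0584² + 0.2555² + 0.0146² + 0.6715² = 0.003411 + 0.065280 + 0.000213 + 0.450912 = 0.519816
B_caer = 1 / 0.519816 = 1.9238
Σp_nigrᵢ² = 0.2126² + 0.4252² + 0.0630² + 0.2992² = 0.045199 + 0.180795 + 0.003969 + 0.089521 = 0.319484
B_nigr = 1 / 0.319484 = 3.1300
Highest B → broadest niche (most generalist): Etheostoma nigrum (B = 3.13).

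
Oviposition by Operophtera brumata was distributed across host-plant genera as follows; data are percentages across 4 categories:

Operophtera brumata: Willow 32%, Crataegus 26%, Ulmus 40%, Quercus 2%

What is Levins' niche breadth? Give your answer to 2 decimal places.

Convert percentages to proportions (divide by 100).
Σpᵢ² = 0.32² + 0.26² + 0.40² + 0.02² = 0.1024 + 0.0676 + 0.1600 + 0.0004 = 0.3304
B = 1 / 0.3304 = 3.0266

3.03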